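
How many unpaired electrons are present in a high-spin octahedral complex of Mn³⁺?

4

Group 7 minus oxidation state +3 gives a d⁴ configuration for Mn³⁺.
Configuration: t₂g³ eg¹, giving 4 unpaired electrons.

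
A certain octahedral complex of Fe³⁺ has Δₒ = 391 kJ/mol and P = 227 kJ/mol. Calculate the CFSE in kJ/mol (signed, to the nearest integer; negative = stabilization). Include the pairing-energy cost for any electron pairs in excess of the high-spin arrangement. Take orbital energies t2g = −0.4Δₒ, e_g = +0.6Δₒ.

-328

Group 8 minus oxidation state +3 gives a d⁵ configuration for Fe³⁺.
Δₒ > P, so pairing is preferred: the ground state is low-spin.
Configuration: t2g^5 e_g^0.
Orbital CFSE = -2.0Δₒ = -2.0 × 391 = -782 kJ/mol.
Excess pairs vs high-spin: 2 − 0 = 2; pairing cost = +454 kJ/mol.
Net CFSE = -782 + 454 = -328 kJ/mol.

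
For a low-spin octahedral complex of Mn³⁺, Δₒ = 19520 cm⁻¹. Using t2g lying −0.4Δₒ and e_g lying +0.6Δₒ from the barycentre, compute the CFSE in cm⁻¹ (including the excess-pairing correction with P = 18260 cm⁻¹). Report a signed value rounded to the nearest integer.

-12972

Group 7 minus oxidation state +3 gives a d⁴ configuration for Mn³⁺.
Electron filling gives t2g^4 e_g^0.
Orbital CFSE = 4(-0.4) + 0(0.6) = -1.6Δₒ = -1.6 × 19520 = -31232 cm⁻¹.
High-spin d⁴ would be t2g^3 e_g^1 with 0 pairs; low-spin has 1, so 1 excess pair costs +1P = +18260 cm⁻¹.
Combining: -31232 + 18260 = -12972 cm⁻¹.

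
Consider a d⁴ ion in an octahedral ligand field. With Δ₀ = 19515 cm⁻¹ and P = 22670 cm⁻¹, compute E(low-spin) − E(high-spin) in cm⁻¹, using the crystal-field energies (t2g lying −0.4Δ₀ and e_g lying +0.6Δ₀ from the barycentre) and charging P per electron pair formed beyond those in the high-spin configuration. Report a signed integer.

In the high-spin limit (t2g^3 e_g^1) the orbital term is -0.6Δ₀ = -11709 cm⁻¹, with no excess pairing.
Low-spin: t2g^4 e_g^0, orbital CFSE = -1.6Δ₀ = -31224 cm⁻¹; plus 1 excess pair × P = +22670 cm⁻¹; total -8554 cm⁻¹.
E(LS) − E(HS) = -8554 − (-11709) = 3155 cm⁻¹.

3155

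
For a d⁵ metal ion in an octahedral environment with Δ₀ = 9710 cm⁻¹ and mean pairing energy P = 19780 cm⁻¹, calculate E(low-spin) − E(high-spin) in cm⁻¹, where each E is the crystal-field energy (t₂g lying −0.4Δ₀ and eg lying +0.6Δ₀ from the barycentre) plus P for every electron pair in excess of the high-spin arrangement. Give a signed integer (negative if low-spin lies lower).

20140

High-spin d⁵ fills as t₂g³ eg² with CFSE 3(−0.4) + 2(+0.6) = 0.0Δ₀ = 0 cm⁻¹.
Low-spin: t₂g⁵ eg⁰, orbital CFSE = -2.0Δ₀ = -19420 cm⁻¹; plus 2 excess pairs × P = +39560 cm⁻¹; total 20140 cm⁻¹.
The difference is 20140 − (0) = 20140 cm⁻¹, so high-spin lies lower.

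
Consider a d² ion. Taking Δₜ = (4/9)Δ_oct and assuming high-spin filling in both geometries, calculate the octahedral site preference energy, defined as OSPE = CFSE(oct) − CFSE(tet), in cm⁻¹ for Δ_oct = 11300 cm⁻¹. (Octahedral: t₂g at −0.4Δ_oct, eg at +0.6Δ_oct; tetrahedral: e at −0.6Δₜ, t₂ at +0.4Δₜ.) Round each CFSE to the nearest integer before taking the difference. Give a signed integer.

Octahedral (high-spin): t₂g² eg⁰, CFSE = 2(−0.4) + 0(+0.6) = -0.8Δ_oct = -0.8 × 11300 = -9040 cm⁻¹.
Tetrahedral e² t₂⁰ gives -1.2Δₜ = -1.2 × (4/9) × 11300 = -6027 cm⁻¹.
OSPE = CFSE(oct) − CFSE(tet) = -9040 − (-6027) = -3013 cm⁻¹.

-3013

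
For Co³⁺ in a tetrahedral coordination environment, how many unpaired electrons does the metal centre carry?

Co is in group 9, so Co³⁺ is d⁶ (9 − 3 = 6).
Tetrahedral splitting is small, so the complex is high-spin.
Configuration: e^3 t2^3, giving 4 unpaired electrons.

4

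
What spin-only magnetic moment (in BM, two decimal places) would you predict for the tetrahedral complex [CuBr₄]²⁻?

Each Br⁻ contributes -1; 4 × (-1) = -4. With overall charge -2, Cu is in the +2 oxidation state.
Cu²⁺: group 11, so d-count = 11 − 2 = 9.
Tetrahedral fields are weak (Δₜ ≈ 4/9 Δₒ), so electrons fill high-spin.
Configuration: e^4 t2^5 → 1 unpaired electron.
μ(spin-only) = √[1(1+2)] = √3 ≈ 1.73 BM.

1.73 BM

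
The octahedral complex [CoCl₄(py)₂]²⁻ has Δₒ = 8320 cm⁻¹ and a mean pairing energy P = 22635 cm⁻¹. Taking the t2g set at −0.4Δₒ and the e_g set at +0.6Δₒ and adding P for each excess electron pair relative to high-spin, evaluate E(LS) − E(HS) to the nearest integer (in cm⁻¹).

Ligand charges: 4×(-1) from Cl⁻ and 2×(+0) from py sum to -4; with overall charge -2, Co is +2.
Group 9 minus oxidation state +2 gives a d⁷ configuration for Co²⁺.
In the high-spin limit (t2g^5 e_g^2) the orbital term is -0.8Δₒ = -6656 cm⁻¹, with no excess pairing.
Low-spin t2g^6 e_g^1 gives -1.8Δₒ = -14976 cm⁻¹, but forming 1 extra pair costs 1P = 22635 cm⁻¹, so E(LS) = -14976 + 22635 = 7659 cm⁻¹.
E(LS) − E(HS) = 7659 − (-6656) = 14315 cm⁻¹.

14315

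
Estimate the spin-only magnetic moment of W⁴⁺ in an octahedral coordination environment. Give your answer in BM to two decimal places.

2.83 BM

W⁴⁺: group 6, so d-count = 6 − 4 = 2.
For octahedral d² the high- and low-spin configurations coincide.
Configuration: t2g^2 e_g^0 → 2 unpaired electrons.
μ(spin-only) = √[2(2+2)] = √8 ≈ 2.83 BM.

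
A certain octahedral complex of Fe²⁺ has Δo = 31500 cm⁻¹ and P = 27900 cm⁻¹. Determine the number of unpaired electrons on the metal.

0

Fe is in group 8, so Fe²⁺ is d⁶ (8 − 2 = 6).
With Δo > P the complex is low-spin.
Filling d⁶ accordingly: t₂g⁶ eg⁰.
Unpaired electrons: 0.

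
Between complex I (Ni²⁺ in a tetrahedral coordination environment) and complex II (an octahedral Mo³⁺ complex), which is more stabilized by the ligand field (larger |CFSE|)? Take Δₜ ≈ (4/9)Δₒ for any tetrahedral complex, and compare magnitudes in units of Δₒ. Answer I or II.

I: Ni²⁺: group 10, so d-count = 10 − 2 = 8; Tetrahedral fields are weak (Δₜ ≈ 4/9 Δₒ), so electrons fill high-spin; e⁴ t₂⁴, CFSE = -0.8Δₜ ≈ -0.36Δₒ.
II: Mo³⁺: group 6, so d-count = 6 − 3 = 3; For octahedral d³ the high- and low-spin configurations coincide; t2g^3 e_g^0, CFSE = -1.2Δₒ.
So II has the larger |CFSE|.

II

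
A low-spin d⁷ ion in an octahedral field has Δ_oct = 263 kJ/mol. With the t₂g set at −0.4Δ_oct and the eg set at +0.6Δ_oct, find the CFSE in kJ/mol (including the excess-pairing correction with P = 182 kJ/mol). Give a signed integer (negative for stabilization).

-291

The d⁷ electrons fill as t₂g⁶ eg¹.
The orbital stabilization is -1.8Δ_oct = -1.8 × 263 = -473 kJ/mol.
Relative to high-spin t₂g⁵ eg² (2 paired), the low-spin configuration has 1 additional pair, contributing +1 × 182 = +182 kJ/mol.
Net CFSE = -473 + 182 = -291 kJ/mol.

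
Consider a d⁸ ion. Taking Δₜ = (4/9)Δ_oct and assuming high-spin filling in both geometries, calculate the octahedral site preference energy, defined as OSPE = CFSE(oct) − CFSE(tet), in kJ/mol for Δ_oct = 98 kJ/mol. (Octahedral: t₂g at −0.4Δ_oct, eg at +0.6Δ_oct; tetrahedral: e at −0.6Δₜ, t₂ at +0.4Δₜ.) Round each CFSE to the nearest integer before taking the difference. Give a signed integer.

In an octahedral site d⁸ (HS) is t₂g⁶ eg², giving CFSE(oct) = -1.2Δ_oct = -118 kJ/mol.
Tetrahedral e⁴ t₂⁴ gives -0.8Δₜ = -0.8 × (4/9) × 98 = -35 kJ/mol.
OSPE = -118 − (-35) = -83 kJ/mol.

-83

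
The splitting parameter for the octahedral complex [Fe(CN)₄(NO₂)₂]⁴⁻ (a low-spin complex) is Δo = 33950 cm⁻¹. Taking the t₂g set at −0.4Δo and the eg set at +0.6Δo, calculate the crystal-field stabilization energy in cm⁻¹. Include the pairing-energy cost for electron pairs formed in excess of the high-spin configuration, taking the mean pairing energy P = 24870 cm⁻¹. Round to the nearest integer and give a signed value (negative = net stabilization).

-31740

Ligand charges: 4×(-1) from CN⁻ and 2×(-1) from NO₂⁻ sum to -6; with overall charge -4, Fe is +2.
Group 8 minus oxidation state +2 gives a d⁶ configuration for Fe²⁺.
Electron filling gives t₂g⁶ eg⁰.
The orbital stabilization is -2.4Δo = -2.4 × 33950 = -81480 cm⁻¹.
Relative to high-spin t₂g⁴ eg² (1 paired), the low-spin configuration has 2 additional pairs, contributing +2 × 24870 = +49740 cm⁻¹.
Overall CFSE = -81480 + 49740 = -31740 cm⁻¹.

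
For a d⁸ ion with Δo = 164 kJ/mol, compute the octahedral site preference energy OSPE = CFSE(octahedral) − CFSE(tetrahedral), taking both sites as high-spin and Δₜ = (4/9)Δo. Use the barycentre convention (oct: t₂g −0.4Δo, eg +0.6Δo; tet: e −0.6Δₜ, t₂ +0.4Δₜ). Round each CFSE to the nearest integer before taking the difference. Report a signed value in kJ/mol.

In an octahedral site d⁸ (HS) is t2g^6 e_g^2, giving CFSE(oct) = -1.2Δo = -197 kJ/mol.
Tetrahedral: e^4 t2^4, CFSE = 4(−0.6) + 4(+0.4) = -0.8Δₜ = -0.8 × (4/9) × 164 = -58 kJ/mol.
Subtracting, OSPE = -197 − (-58) = -139 kJ/mol.

-139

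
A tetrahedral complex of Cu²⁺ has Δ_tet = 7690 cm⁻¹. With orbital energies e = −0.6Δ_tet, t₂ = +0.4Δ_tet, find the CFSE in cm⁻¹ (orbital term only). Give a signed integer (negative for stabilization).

-3076

Cu sits in group 11; removing 2 electrons leaves Cu²⁺ with 11 − 2 = 9 d electrons.
With tetrahedral geometry the complex is necessarily high-spin.
The d⁹ electrons fill as e⁴ t₂⁵.
Orbital CFSE = 4(-0.6) + 5(0.4) = -0.4Δ_tet = -0.4 × 7690 = -3076 cm⁻¹.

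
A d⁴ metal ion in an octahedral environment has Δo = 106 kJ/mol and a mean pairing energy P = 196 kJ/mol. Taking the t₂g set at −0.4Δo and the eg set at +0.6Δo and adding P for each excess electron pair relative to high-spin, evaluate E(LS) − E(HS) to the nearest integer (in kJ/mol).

90

High-spin: t₂g³ eg¹, CFSE = -0.6Δo = -64 kJ/mol.
For low-spin the configuration is t₂g⁴ eg⁰: orbital energy -1.6 × 106 = -170 kJ/mol, and 1 additional pair relative to high-spin adds 196 kJ/mol, giving 26 kJ/mol.
Thus E(LS) − E(HS) = 90 kJ/mol.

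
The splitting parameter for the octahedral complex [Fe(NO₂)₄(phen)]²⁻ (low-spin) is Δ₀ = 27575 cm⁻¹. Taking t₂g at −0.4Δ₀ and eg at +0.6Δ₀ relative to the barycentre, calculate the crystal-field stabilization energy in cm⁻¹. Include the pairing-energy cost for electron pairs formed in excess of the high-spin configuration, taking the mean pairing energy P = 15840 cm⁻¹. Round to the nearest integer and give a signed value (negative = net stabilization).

Ligand charges: 4×(-1) from NO₂⁻ and 1×(+0) from phen sum to -4; with overall charge -2, Fe is +2.
Fe is in group 8, so Fe²⁺ is d⁶ (8 − 2 = 6).
The d⁶ electrons fill as t₂g⁶ eg⁰.
CFSE(orbital) = 6×(-0.4Δ₀) + 0×(0.6Δ₀) = -2.4Δ₀; with Δ₀ = 27575 cm⁻¹ that is -66180 cm⁻¹.
Pairing penalty: 3 pairs vs 1 in the high-spin reference → 2 extra × P = 31680 cm⁻¹.
Overall CFSE = -66180 + 31680 = -34500 cm⁻¹.

-34500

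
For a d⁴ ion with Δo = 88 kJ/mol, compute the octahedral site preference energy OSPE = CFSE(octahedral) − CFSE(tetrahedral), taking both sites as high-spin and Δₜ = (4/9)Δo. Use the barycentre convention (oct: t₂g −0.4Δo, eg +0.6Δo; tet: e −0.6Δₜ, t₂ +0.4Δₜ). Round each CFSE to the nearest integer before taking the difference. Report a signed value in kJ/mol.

Octahedral high-spin t₂g³ eg¹: CFSE = -0.6 × 88 = -53 kJ/mol.
In a tetrahedral site the filling is e² t₂²: CFSE(tet) = -0.4Δₜ = -0.4 × (4/9)(88) = -16 kJ/mol.
OSPE = CFSE(oct) − CFSE(tet) = -53 − (-16) = -37 kJ/mol.

-37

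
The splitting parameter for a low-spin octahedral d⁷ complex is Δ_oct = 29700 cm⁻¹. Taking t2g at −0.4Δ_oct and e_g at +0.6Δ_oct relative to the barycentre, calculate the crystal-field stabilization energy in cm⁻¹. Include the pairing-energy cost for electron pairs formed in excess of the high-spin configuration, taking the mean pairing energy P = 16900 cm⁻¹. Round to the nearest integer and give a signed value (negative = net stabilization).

Electron filling gives t2g^6 e_g^1.
The orbital stabilization is -1.8Δ_oct = -1.8 × 29700 = -53460 cm⁻¹.
Relative to high-spin t2g^5 e_g^2 (2 paired), the low-spin configuration has 1 additional pair, contributing +1 × 16900 = +16900 cm⁻¹.
Net CFSE = -53460 + 16900 = -36560 cm⁻¹.

-36560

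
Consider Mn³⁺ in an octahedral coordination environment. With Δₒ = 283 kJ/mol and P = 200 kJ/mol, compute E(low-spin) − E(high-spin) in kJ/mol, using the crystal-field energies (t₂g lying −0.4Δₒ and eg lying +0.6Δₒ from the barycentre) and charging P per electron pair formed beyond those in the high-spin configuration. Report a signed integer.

Mn is in group 7, so Mn³⁺ is d⁴ (7 − 3 = 4).
In the high-spin limit (t₂g³ eg¹) the orbital term is -0.6Δₒ = -170 kJ/mol, with no excess pairing.
For low-spin the configuration is t₂g⁴ eg⁰: orbital energy -1.6 × 283 = -453 kJ/mol, and 1 additional pair relative to high-spin adds 200 kJ/mol, giving -253 kJ/mol.
Thus E(LS) − E(HS) = -83 kJ/mol.

-83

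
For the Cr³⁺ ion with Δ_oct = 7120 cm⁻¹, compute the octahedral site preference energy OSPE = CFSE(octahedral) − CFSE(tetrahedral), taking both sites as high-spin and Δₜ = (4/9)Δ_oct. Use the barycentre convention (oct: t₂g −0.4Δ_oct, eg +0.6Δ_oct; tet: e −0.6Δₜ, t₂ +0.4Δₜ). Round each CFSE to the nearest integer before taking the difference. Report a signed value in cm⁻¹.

Group 6 minus oxidation state +3 gives a d³ configuration for Cr³⁺.
In an octahedral site d³ (HS) is t₂g³ eg⁰, giving CFSE(oct) = -1.2Δ_oct = -8544 cm⁻¹.
Tetrahedral e² t₂¹ gives -0.8Δₜ = -0.8 × (4/9) × 7120 = -2532 cm⁻¹.
Subtracting, OSPE = -8544 − (-2532) = -6012 cm⁻¹.

-6012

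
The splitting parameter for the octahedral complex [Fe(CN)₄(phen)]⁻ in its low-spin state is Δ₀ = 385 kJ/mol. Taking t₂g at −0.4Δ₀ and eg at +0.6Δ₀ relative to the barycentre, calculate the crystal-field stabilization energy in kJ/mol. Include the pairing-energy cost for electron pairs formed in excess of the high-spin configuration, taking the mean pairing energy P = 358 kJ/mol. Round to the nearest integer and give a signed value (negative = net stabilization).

-54

Ligand charges: 4×(-1) from CN⁻ and 1×(+0) from phen sum to -4; with overall charge -1, Fe is +3.
Group 8 minus oxidation state +3 gives a d⁵ configuration for Fe³⁺.
The d⁵ electrons fill as t₂g⁵ eg⁰.
CFSE(orbital) = 5×(-0.4Δ₀) + 0×(0.6Δ₀) = -2.0Δ₀; with Δ₀ = 385 kJ/mol that is -770 kJ/mol.
Pairing penalty: 2 pairs vs 0 in the high-spin reference → 2 extra × P = 716 kJ/mol.
Overall CFSE = -770 + 716 = -54 kJ/mol.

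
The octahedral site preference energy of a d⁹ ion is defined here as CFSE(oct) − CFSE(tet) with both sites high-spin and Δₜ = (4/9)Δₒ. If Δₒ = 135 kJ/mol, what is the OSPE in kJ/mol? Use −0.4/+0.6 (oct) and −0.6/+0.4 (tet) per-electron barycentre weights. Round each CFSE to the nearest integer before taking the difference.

In an octahedral site d⁹ (HS) is t₂g⁶ eg³, giving CFSE(oct) = -0.6Δₒ = -81 kJ/mol.
Tetrahedral e⁴ t₂⁵ gives -0.4Δₜ = -0.4 × (4/9) × 135 = -24 kJ/mol.
OSPE = -81 − (-24) = -57 kJ/mol.

-57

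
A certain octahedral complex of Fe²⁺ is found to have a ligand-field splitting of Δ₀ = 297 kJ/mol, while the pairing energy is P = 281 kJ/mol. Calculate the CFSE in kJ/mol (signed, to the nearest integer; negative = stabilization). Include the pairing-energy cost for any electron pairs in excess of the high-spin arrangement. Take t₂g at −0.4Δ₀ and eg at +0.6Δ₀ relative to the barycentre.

Fe²⁺: group 8, so d-count = 8 − 2 = 6.
Δ₀ > P, so pairing is preferred: the ground state is low-spin.
That gives t₂g⁶ eg⁰.
Orbital CFSE = -2.4Δ₀ = -2.4 × 297 = -713 kJ/mol.
Excess pairs vs high-spin: 3 − 1 = 2; pairing cost = +562 kJ/mol.
Net CFSE = -713 + 562 = -151 kJ/mol.

-151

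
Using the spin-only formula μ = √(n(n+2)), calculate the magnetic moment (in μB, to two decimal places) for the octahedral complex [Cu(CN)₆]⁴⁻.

1.73 μB

Each CN⁻ contributes -1; 6 × (-1) = -6. With overall charge -4, Cu is in the +2 oxidation state.
Group 11 minus oxidation state +2 gives a d⁹ configuration for Cu²⁺.
Configuration: t₂g⁶ eg³ → 1 unpaired electron.
μ(spin-only) = √[1(1+2)] = √3 ≈ 1.73 μB.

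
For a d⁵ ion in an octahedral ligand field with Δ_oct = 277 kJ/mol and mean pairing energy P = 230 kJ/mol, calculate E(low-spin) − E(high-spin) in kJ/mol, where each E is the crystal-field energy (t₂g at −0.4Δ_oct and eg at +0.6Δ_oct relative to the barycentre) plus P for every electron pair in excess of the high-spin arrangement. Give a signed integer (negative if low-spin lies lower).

High-spin: t₂g³ eg², CFSE = 0.0Δ_oct = 0 kJ/mol.
Low-spin: t₂g⁵ eg⁰, orbital CFSE = -2.0Δ_oct = -554 kJ/mol; plus 2 excess pairs × P = +460 kJ/mol; total -94 kJ/mol.
E(LS) − E(HS) = -94 − (0) = -94 kJ/mol.

-94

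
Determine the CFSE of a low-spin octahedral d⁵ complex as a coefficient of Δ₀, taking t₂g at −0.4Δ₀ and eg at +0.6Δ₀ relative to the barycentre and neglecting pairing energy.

Configuration: t₂g⁵ eg⁰.
CFSE = 5(-0.4Δ₀) + 0(0.6Δ₀) = -2.0Δ₀ + 0.0Δ₀ = -2.0Δ₀.

-2.0 Δ₀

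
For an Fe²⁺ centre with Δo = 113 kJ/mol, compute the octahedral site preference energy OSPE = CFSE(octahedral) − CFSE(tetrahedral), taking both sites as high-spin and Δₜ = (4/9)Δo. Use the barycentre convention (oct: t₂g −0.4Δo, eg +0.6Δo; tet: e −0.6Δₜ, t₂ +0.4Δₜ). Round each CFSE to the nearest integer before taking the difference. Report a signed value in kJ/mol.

-15

Fe sits in group 8; removing 2 electrons leaves Fe²⁺ with 8 − 2 = 6 d electrons.
Octahedral (high-spin): t₂g⁴ eg², CFSE = 4(−0.4) + 2(+0.6) = -0.4Δo = -0.4 × 113 = -45 kJ/mol.
In a tetrahedral site the filling is e³ t₂³: CFSE(tet) = -0.6Δₜ = -0.6 × (4/9)(113) = -30 kJ/mol.
OSPE = -45 − (-30) = -15 kJ/mol.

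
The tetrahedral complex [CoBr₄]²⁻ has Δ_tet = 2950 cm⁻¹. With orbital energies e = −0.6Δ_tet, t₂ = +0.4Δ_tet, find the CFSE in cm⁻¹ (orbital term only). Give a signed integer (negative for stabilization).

Each Br⁻ contributes -1; 4 × (-1) = -4. With overall charge -2, Co is in the +2 oxidation state.
Co sits in group 9; removing 2 electrons leaves Co²⁺ with 9 − 2 = 7 d electrons.
Tetrahedral splitting is small, so the complex is high-spin.
The d⁷ electrons fill as e⁴ t₂³.
The orbital stabilization is -1.2Δ_tet = -1.2 × 2950 = -3540 cm⁻¹.

-3540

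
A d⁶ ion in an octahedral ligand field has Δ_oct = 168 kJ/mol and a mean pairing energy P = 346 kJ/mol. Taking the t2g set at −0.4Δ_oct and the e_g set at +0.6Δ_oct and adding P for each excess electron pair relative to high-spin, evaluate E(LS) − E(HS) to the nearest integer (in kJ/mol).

High-spin d⁶ fills as t2g^4 e_g^2 with CFSE 4(−0.4) + 2(+0.6) = -0.4Δ_oct = -67 kJ/mol.
For low-spin the configuration is t2g^6 e_g^0: orbital energy -2.4 × 168 = -403 kJ/mol, and 2 additional pairs relative to high-spin add 692 kJ/mol, giving 289 kJ/mol.
Thus E(LS) − E(HS) = 356 kJ/mol.

356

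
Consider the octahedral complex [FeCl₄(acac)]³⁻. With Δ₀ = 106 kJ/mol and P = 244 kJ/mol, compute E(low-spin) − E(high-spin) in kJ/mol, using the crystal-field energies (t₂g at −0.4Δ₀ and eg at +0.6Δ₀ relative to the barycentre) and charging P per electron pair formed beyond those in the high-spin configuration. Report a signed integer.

Ligand charges: 4×(-1) from Cl⁻ and 1×(-1) from acac⁻ sum to -5; with overall charge -3, Fe is +2.
Fe sits in group 8; removing 2 electrons leaves Fe²⁺ with 8 − 2 = 6 d electrons.
High-spin d⁶ fills as t₂g⁴ eg² with CFSE 4(−0.4) + 2(+0.6) = -0.4Δ₀ = -42 kJ/mol.
For low-spin the configuration is t₂g⁶ eg⁰: orbital energy -2.4 × 106 = -254 kJ/mol, and 2 additional pairs relative to high-spin add 488 kJ/mol, giving 234 kJ/mol.
E(LS) − E(HS) = 234 − (-42) = 276 kJ/mol.

276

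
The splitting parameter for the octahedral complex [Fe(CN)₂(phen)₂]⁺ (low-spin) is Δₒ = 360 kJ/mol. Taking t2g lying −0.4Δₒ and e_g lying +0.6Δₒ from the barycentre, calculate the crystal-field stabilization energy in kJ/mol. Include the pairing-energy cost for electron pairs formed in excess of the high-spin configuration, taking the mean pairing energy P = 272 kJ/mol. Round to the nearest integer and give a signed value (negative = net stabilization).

Ligand charges: 2×(-1) from CN⁻ and 2×(+0) from phen sum to -2; with overall charge +1, Fe is +3.
Fe³⁺: group 8, so d-count = 8 − 3 = 5.
Electron filling gives t2g^5 e_g^0.
Orbital CFSE = 5(-0.4) + 0(0.6) = -2.0Δₒ = -2.0 × 360 = -720 kJ/mol.
Pairing penalty: 2 pairs vs 0 in the high-spin reference → 2 extra × P = 544 kJ/mol.
Combining: -720 + 544 = -176 kJ/mol.

-176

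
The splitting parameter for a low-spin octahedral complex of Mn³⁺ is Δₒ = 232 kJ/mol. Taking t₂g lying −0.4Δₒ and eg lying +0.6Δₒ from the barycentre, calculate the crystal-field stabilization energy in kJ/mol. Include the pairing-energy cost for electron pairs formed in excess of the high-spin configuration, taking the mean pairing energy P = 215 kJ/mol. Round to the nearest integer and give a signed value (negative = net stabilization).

Mn³⁺: group 7, so d-count = 7 − 3 = 4.
Electron filling gives t₂g⁴ eg⁰.
The orbital stabilization is -1.6Δₒ = -1.6 × 232 = -371 kJ/mol.
High-spin d⁴ would be t₂g³ eg¹ with 0 pairs; low-spin has 1, so 1 excess pair costs +1P = +215 kJ/mol.
Combining: -371 + 215 = -156 kJ/mol.

-156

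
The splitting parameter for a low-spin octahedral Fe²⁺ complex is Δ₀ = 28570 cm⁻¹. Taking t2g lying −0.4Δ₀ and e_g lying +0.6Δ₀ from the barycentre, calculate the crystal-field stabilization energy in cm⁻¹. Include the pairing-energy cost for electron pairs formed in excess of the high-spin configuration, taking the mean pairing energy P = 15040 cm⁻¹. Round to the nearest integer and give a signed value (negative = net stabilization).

Fe is in group 8, so Fe²⁺ is d⁶ (8 − 2 = 6).
Configuration: t2g^6 e_g^0.
CFSE(orbital) = 6×(-0.4Δ₀) + 0×(0.6Δ₀) = -2.4Δ₀; with Δ₀ = 28570 cm⁻¹ that is -68568 cm⁻¹.
Pairing penalty: 3 pairs vs 1 in the high-spin reference → 2 extra × P = 30080 cm⁻¹.
Net CFSE = -68568 + 30080 = -38488 cm⁻¹.

-38488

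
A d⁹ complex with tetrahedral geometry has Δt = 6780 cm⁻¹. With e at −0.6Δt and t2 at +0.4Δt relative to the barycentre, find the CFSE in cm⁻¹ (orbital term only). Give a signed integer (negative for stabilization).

-2712

Tetrahedral splitting is small, so the complex is high-spin.
Configuration: e^4 t2^5.
The orbital stabilization is -0.4Δt = -0.4 × 6780 = -2712 cm⁻¹.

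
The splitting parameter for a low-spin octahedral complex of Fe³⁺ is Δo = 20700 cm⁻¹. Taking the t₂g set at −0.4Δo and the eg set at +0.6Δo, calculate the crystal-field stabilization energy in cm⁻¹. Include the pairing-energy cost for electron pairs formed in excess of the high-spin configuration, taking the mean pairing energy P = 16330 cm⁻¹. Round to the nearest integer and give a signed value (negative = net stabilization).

Group 8 minus oxidation state +3 gives a d⁵ configuration for Fe³⁺.
Configuration: t₂g⁵ eg⁰.
Orbital CFSE = 5(-0.4) + 0(0.6) = -2.0Δo = -2.0 × 20700 = -41400 cm⁻¹.
High-spin d⁵ would be t₂g³ eg² with 0 pairs; low-spin has 2, so 2 excess pairs cost +2P = +32660 cm⁻¹.
Net CFSE = -41400 + 32660 = -8740 cm⁻¹.

-8740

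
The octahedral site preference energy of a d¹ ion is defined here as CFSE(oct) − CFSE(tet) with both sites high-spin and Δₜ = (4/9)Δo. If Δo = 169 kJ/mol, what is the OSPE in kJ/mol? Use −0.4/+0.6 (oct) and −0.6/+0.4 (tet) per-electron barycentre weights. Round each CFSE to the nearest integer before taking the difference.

In an octahedral site d¹ (HS) is t₂g¹ eg⁰, giving CFSE(oct) = -0.4Δo = -68 kJ/mol.
Tetrahedral e¹ t₂⁰ gives -0.6Δₜ = -0.6 × (4/9) × 169 = -45 kJ/mol.
Subtracting, OSPE = -68 − (-45) = -23 kJ/mol.

-23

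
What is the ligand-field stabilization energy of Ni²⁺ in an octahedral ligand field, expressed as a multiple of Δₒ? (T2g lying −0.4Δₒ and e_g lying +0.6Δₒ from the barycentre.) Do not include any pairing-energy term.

-1.2 Δₒ

Ni sits in group 10; removing 2 electrons leaves Ni²⁺ with 10 − 2 = 8 d electrons.
For octahedral d⁸ the high- and low-spin configurations coincide.
Configuration: t2g^6 e_g^2.
CFSE = 6(-0.4Δₒ) + 2(0.6Δₒ) = -2.4Δₒ + 1.2Δₒ = -1.2Δₒ.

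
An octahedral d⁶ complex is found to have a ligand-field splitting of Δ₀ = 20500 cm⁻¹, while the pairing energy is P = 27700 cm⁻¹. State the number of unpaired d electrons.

Since Δ₀ = 20500 cm⁻¹ < P = 27700 cm⁻¹, the complex adopts the high-spin configuration.
Configuration: t₂g⁴ eg².
Unpaired electrons: 4.

4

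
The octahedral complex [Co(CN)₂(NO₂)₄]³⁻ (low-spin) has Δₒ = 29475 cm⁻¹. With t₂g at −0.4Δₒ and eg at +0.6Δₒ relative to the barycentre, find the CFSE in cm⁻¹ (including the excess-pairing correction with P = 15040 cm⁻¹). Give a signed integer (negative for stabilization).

-40660

Ligand charges: 2×(-1) from CN⁻ and 4×(-1) from NO₂⁻ sum to -6; with overall charge -3, Co is +3.
Co is in group 9, so Co³⁺ is d⁶ (9 − 3 = 6).
Configuration: t₂g⁶ eg⁰.
CFSE(orbital) = 6×(-0.4Δₒ) + 0×(0.6Δₒ) = -2.4Δₒ; with Δₒ = 29475 cm⁻¹ that is -70740 cm⁻¹.
Pairing penalty: 3 pairs vs 1 in the high-spin reference → 2 extra × P = 30080 cm⁻¹.
Overall CFSE = -70740 + 30080 = -40660 cm⁻¹.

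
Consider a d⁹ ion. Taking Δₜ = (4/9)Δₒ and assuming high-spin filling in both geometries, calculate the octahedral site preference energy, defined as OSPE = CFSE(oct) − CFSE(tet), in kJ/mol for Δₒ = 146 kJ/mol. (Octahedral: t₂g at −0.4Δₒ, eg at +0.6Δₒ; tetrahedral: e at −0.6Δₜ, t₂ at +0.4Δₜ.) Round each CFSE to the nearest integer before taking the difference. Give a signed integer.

-62

Octahedral (high-spin): t2g^6 e_g^3, CFSE = 6(−0.4) + 3(+0.6) = -0.6Δₒ = -0.6 × 146 = -88 kJ/mol.
In a tetrahedral site the filling is e^4 t2^5: CFSE(tet) = -0.4Δₜ = -0.4 × (4/9)(146) = -26 kJ/mol.
OSPE = -88 − (-26) = -62 kJ/mol.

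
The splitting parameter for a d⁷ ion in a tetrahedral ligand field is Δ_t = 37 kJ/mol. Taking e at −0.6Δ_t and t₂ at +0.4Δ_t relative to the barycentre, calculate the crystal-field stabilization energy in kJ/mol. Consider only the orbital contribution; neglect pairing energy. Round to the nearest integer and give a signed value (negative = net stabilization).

With tetrahedral geometry the complex is necessarily high-spin.
Configuration: e⁴ t₂³.
CFSE(orbital) = 4×(-0.6Δ_t) + 3×(0.4Δ_t) = -1.2Δ_t; with Δ_t = 37 kJ/mol that is -44 kJ/mol.

-44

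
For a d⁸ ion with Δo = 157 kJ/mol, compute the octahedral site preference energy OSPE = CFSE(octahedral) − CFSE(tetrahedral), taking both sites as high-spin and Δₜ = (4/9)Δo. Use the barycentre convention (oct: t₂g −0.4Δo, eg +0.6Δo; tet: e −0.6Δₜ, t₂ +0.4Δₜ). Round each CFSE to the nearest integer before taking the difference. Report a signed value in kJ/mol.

Octahedral high-spin t₂g⁶ eg²: CFSE = -1.2 × 157 = -188 kJ/mol.
Tetrahedral e⁴ t₂⁴ gives -0.8Δₜ = -0.8 × (4/9) × 157 = -56 kJ/mol.
Subtracting, OSPE = -188 − (-56) = -132 kJ/mol.

-132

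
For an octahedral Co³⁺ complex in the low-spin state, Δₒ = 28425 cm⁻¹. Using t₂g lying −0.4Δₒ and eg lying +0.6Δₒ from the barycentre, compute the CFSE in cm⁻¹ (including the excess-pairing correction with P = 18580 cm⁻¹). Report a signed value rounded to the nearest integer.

Co³⁺: group 9, so d-count = 9 − 3 = 6.
Electron filling gives t₂g⁶ eg⁰.
Orbital CFSE = 6(-0.4) + 0(0.6) = -2.4Δₒ = -2.4 × 28425 = -68220 cm⁻¹.
Pairing penalty: 3 pairs vs 1 in the high-spin reference → 2 extra × P = 37160 cm⁻¹.
Combining: -68220 + 37160 = -31060 cm⁻¹.

-31060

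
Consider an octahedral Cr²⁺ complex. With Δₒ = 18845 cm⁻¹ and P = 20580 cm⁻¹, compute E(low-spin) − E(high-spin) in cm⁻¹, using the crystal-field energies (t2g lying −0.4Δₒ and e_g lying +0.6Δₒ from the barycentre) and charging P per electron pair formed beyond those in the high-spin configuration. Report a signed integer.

1735

Cr is in group 6, so Cr²⁺ is d⁴ (6 − 2 = 4).
In the high-spin limit (t2g^3 e_g^1) the orbital term is -0.6Δₒ = -11307 cm⁻¹, with no excess pairing.
Low-spin: t2g^4 e_g^0, orbital CFSE = -1.6Δₒ = -30152 cm⁻¹; plus 1 excess pair × P = +20580 cm⁻¹; total -9572 cm⁻¹.
E(LS) − E(HS) = -9572 − (-11307) = 1735 cm⁻¹.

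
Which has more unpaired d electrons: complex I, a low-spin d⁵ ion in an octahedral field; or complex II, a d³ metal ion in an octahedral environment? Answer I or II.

I: t₂g⁵ eg⁰ → 1 unpaired.
II: For octahedral d³ the high- and low-spin configurations coincide; t₂g³ eg⁰ → 3 unpaired.
So II has more unpaired electrons.

II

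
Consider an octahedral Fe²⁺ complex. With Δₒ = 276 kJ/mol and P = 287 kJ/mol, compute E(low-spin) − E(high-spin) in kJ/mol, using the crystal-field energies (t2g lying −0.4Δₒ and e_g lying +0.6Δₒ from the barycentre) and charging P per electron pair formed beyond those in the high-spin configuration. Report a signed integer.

Fe sits in group 8; removing 2 electrons leaves Fe²⁺ with 8 − 2 = 6 d electrons.
In the high-spin limit (t2g^4 e_g^2) the orbital term is -0.4Δₒ = -110 kJ/mol, with no excess pairing.
Low-spin: t2g^6 e_g^0, orbital CFSE = -2.4Δₒ = -662 kJ/mol; plus 2 excess pairs × P = +574 kJ/mol; total -88 kJ/mol.
The difference is -88 − (-110) = 22 kJ/mol, so high-spin lies lower.

22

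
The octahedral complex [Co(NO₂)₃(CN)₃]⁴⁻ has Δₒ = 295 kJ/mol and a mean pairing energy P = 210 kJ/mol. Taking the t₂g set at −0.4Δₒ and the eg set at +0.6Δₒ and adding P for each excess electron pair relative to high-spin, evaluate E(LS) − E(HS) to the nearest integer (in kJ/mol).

-85

Ligand charges: 3×(-1) from NO₂⁻ and 3×(-1) from CN⁻ sum to -6; with overall charge -4, Co is +2.
Co sits in group 9; removing 2 electrons leaves Co²⁺ with 9 − 2 = 7 d electrons.
High-spin d⁷ fills as t₂g⁵ eg² with CFSE 5(−0.4) + 2(+0.6) = -0.8Δₒ = -236 kJ/mol.
Low-spin: t₂g⁶ eg¹, orbital CFSE = -1.8Δₒ = -531 kJ/mol; plus 1 excess pair × P = +210 kJ/mol; total -321 kJ/mol.
The difference is -321 − (-236) = -85 kJ/mol, so low-spin lies lower.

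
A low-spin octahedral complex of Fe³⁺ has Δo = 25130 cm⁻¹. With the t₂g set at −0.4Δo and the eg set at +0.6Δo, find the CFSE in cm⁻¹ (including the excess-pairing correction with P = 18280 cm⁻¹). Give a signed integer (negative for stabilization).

-13700

Group 8 minus oxidation state +3 gives a d⁵ configuration for Fe³⁺.
The d⁵ electrons fill as t₂g⁵ eg⁰.
Orbital CFSE = 5(-0.4) + 0(0.6) = -2.0Δo = -2.0 × 25130 = -50260 cm⁻¹.
Pairing penalty: 2 pairs vs 0 in the high-spin reference → 2 extra × P = 36560 cm⁻¹.
Net CFSE = -50260 + 36560 = -13700 cm⁻¹.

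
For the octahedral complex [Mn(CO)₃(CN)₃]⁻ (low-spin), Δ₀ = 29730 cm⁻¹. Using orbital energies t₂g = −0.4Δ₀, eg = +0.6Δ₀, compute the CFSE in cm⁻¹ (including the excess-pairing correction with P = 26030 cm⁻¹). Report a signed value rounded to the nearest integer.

Ligand charges: 3×(+0) from CO and 3×(-1) from CN⁻ sum to -3; with overall charge -1, Mn is +2.
Mn sits in group 7; removing 2 electrons leaves Mn²⁺ with 7 − 2 = 5 d electrons.
The d⁵ electrons fill as t₂g⁵ eg⁰.
CFSE(orbital) = 5×(-0.4Δ₀) + 0×(0.6Δ₀) = -2.0Δ₀; with Δ₀ = 29730 cm⁻¹ that is -59460 cm⁻¹.
Relative to high-spin t₂g³ eg² (0 paired), the low-spin configuration has 2 additional pairs, contributing +2 × 26030 = +52060 cm⁻¹.
Net CFSE = -59460 + 52060 = -7400 cm⁻¹.

-7400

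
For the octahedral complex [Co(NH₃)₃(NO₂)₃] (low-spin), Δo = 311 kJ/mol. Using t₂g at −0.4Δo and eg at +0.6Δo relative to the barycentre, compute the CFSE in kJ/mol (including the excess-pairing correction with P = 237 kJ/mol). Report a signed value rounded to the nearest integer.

-272

Ligand charges: 3×(+0) from NH₃ and 3×(-1) from NO₂⁻ sum to -3; with overall charge +0, Co is +3.
Co³⁺: group 9, so d-count = 9 − 3 = 6.
Configuration: t₂g⁶ eg⁰.
Orbital CFSE = 6(-0.4) + 0(0.6) = -2.4Δo = -2.4 × 311 = -746 kJ/mol.
Pairing penalty: 3 pairs vs 1 in the high-spin reference → 2 extra × P = 474 kJ/mol.
Net CFSE = -746 + 474 = -272 kJ/mol.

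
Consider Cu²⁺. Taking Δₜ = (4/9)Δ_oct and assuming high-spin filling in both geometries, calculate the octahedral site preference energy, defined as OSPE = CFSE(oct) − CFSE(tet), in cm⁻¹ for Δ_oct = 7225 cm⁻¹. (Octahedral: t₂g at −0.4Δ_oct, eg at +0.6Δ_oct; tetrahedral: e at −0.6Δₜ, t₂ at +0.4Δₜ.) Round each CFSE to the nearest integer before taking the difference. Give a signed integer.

Cu is in group 11, so Cu²⁺ is d⁹ (11 − 2 = 9).
Octahedral high-spin t2g^6 e_g^3: CFSE = -0.6 × 7225 = -4335 cm⁻¹.
Tetrahedral e^4 t2^5 gives -0.4Δₜ = -0.4 × (4/9) × 7225 = -1284 cm⁻¹.
Subtracting, OSPE = -4335 − (-1284) = -3051 cm⁻¹.

-3051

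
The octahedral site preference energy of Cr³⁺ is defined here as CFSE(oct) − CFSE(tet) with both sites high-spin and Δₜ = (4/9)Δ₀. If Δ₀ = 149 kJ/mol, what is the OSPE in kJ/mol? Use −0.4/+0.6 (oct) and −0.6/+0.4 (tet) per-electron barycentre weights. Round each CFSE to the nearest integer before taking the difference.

Group 6 minus oxidation state +3 gives a d³ configuration for Cr³⁺.
Octahedral (high-spin): t₂g³ eg⁰, CFSE = 3(−0.4) + 0(+0.6) = -1.2Δ₀ = -1.2 × 149 = -179 kJ/mol.
In a tetrahedral site the filling is e² t₂¹: CFSE(tet) = -0.8Δₜ = -0.8 × (4/9)(149) = -53 kJ/mol.
OSPE = -179 − (-53) = -126 kJ/mol.

-126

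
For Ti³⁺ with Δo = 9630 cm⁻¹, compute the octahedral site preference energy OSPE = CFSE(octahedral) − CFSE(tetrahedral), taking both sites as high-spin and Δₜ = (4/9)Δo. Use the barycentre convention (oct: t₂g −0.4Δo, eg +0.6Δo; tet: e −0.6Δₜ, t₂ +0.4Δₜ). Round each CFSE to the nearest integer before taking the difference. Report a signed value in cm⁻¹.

-1284

Group 4 minus oxidation state +3 gives a d¹ configuration for Ti³⁺.
Octahedral (high-spin): t2g^1 e_g^0, CFSE = 1(−0.4) + 0(+0.6) = -0.4Δo = -0.4 × 9630 = -3852 cm⁻¹.
In a tetrahedral site the filling is e^1 t2^0: CFSE(tet) = -0.6Δₜ = -0.6 × (4/9)(9630) = -2568 cm⁻¹.
Subtracting, OSPE = -3852 − (-2568) = -1284 cm⁻¹.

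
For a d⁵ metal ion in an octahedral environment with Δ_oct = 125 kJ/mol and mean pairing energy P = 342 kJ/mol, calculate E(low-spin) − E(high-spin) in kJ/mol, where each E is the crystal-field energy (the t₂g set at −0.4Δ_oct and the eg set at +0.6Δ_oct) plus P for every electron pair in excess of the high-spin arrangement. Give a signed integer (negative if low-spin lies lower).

In the high-spin limit (t₂g³ eg²) the orbital term is 0.0Δ_oct = 0 kJ/mol, with no excess pairing.
Low-spin: t₂g⁵ eg⁰, orbital CFSE = -2.0Δ_oct = -250 kJ/mol; plus 2 excess pairs × P = +684 kJ/mol; total 434 kJ/mol.
Thus E(LS) − E(HS) = 434 kJ/mol.

434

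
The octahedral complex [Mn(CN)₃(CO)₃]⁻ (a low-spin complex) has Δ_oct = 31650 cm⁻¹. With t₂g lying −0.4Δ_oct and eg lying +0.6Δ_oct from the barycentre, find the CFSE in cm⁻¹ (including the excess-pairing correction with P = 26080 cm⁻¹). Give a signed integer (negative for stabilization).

-11140

Ligand charges: 3×(-1) from CN⁻ and 3×(+0) from CO sum to -3; with overall charge -1, Mn is +2.
Mn²⁺: group 7, so d-count = 7 − 2 = 5.
The d⁵ electrons fill as t₂g⁵ eg⁰.
Orbital CFSE = 5(-0.4) + 0(0.6) = -2.0Δ_oct = -2.0 × 31650 = -63300 cm⁻¹.
High-spin d⁵ would be t₂g³ eg² with 0 pairs; low-spin has 2, so 2 excess pairs cost +2P = +52160 cm⁻¹.
Combining: -63300 + 52160 = -11140 cm⁻¹.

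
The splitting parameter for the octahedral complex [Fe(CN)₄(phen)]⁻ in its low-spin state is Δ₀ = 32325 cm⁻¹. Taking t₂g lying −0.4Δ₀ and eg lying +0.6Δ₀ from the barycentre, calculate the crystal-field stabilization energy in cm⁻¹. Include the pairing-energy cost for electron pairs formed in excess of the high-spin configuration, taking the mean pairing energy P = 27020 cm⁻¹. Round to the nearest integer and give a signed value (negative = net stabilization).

-10610

Ligand charges: 4×(-1) from CN⁻ and 1×(+0) from phen sum to -4; with overall charge -1, Fe is +3.
Group 8 minus oxidation state +3 gives a d⁵ configuration for Fe³⁺.
The d⁵ electrons fill as t₂g⁵ eg⁰.
The orbital stabilization is -2.0Δ₀ = -2.0 × 32325 = -64650 cm⁻¹.
High-spin d⁵ would be t₂g³ eg² with 0 pairs; low-spin has 2, so 2 excess pairs cost +2P = +54040 cm⁻¹.
Overall CFSE = -64650 + 54040 = -10610 cm⁻¹.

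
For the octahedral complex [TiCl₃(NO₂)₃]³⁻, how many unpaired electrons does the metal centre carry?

Ligand charges: 3×(-1) from Cl⁻ and 3×(-1) from NO₂⁻ sum to -6; with overall charge -3, Ti is +3.
Ti is in group 4, so Ti³⁺ is d¹ (4 − 3 = 1).
Configuration: t2g^1 e_g^0, giving 1 unpaired electron.

1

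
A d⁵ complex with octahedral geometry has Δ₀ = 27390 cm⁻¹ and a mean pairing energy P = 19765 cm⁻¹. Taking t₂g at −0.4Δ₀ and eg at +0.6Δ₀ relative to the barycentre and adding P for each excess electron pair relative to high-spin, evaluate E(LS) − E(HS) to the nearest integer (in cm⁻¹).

-15250

High-spin: t₂g³ eg², CFSE = 0.0Δ₀ = 0 cm⁻¹.
Low-spin t₂g⁵ eg⁰ gives -2.0Δ₀ = -54780 cm⁻¹, but forming 2 extra pairs costs 2P = 39530 cm⁻¹, so E(LS) = -54780 + 39530 = -15250 cm⁻¹.
Thus E(LS) − E(HS) = -15250 cm⁻¹.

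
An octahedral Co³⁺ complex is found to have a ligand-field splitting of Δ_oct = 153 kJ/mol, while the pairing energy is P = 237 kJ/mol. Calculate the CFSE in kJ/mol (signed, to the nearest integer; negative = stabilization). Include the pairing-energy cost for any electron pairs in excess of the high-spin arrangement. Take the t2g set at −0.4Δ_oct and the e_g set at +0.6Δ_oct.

-61

Co³⁺: group 9, so d-count = 9 − 3 = 6.
Δ_oct < P, so pairing is avoided: the ground state is high-spin.
That gives t2g^4 e_g^2.
Orbital CFSE = -0.4Δ_oct = -0.4 × 153 = -61 kJ/mol.
High-spin has no excess pairs, so no pairing correction applies.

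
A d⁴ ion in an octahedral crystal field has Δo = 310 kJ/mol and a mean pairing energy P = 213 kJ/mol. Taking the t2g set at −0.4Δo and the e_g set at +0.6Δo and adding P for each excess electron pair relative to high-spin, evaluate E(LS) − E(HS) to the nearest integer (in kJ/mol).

In the high-spin limit (t2g^3 e_g^1) the orbital term is -0.6Δo = -186 kJ/mol, with no excess pairing.
Low-spin t2g^4 e_g^0 gives -1.6Δo = -496 kJ/mol, but forming 1 extra pair costs 1P = 213 kJ/mol, so E(LS) = -496 + 213 = -283 kJ/mol.
Thus E(LS) − E(HS) = -97 kJ/mol.

-97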